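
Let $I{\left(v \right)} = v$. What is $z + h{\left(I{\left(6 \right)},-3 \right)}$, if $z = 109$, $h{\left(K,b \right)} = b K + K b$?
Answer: $73$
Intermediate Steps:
$h{\left(K,b \right)} = 2 K b$ ($h{\left(K,b \right)} = K b + K b = 2 K b$)
$z + h{\left(I{\left(6 \right)},-3 \right)} = 109 + 2 \cdot 6 \left(-3\right) = 109 - 36 = 73$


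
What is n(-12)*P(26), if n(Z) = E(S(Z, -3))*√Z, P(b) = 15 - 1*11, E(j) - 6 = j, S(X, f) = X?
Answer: -48*I*√3 ≈ -83.138*I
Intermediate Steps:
E(j) = 6 + j
P(b) = 4 (P(b) = 15 - 11 = 4)
n(Z) = √Z*(6 + Z) (n(Z) = (6 + Z)*√Z = √Z*(6 + Z))
n(-12)*P(26) = (√(-12)*(6 - 12))*4 = ((2*I*√3)*(-6))*4 = -12*I*√3*4 = -48*I*√3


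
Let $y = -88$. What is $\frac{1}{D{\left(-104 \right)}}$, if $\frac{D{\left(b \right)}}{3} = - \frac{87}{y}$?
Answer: $\frac{88}{261} \approx 0.33716$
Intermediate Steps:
$D{\left(b \right)} = \frac{261}{88}$ ($D{\left(b \right)} = 3 \left(- \frac{87}{-88}\right) = 3 \left(\left(-87\right) \left(- \frac{1}{88}\right)\right) = 3 \cdot \frac{87}{88} = \frac{261}{88}$)
$\frac{1}{D{\left(-104 \right)}} = \frac{1}{\frac{261}{88}} = \frac{88}{261}$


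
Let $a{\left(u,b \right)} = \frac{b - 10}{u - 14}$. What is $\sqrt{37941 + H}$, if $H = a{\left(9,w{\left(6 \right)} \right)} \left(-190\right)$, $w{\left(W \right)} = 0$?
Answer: $\sqrt{37561} \approx 193.81$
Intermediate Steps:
$a{\left(u,b \right)} = \frac{-10 + b}{-14 + u}$
$H = -380$ ($H = \frac{-10 + 0}{-14 + 9} \left(-190\right) = \frac{1}{-5} \left(-10\right) \left(-190\right) = \left(- \frac{1}{5}\right) \left(-10\right) \left(-190\right) = 2 \left(-190\right) = -380$)
$\sqrt{37941 + H} = \sqrt{37941 - 380} = \sqrt{37561}$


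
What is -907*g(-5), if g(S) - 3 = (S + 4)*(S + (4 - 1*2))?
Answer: -5442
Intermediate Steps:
g(S) = 3 + (2 + S)*(4 + S) (g(S) = 3 + (S + 4)*(S + (4 - 1*2)) = 3 + (4 + S)*(S + (4 - 2)) = 3 + (4 + S)*(S + 2) = 3 + (4 + S)*(2 + S) = 3 + (2 + S)*(4 + S))
-907*g(-5) = -907*(11 + (-5)**2 + 6*(-5)) = -907*(11 + 25 - 30) = -907*6 = -5442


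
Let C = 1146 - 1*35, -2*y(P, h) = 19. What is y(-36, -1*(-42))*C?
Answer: -21109/2 ≈ -10555.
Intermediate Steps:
y(P, h) = -19/2 (y(P, h) = -½*19 = -19/2)
C = 1111 (C = 1146 - 35 = 1111)
y(-36, -1*(-42))*C = -19/2*1111 = -21109/2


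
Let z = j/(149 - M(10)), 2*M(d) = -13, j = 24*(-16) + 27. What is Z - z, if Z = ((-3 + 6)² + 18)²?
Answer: 227433/311 ≈ 731.30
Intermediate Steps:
Z = 729 (Z = (3² + 18)² = (9 + 18)² = 27² = 729)
j = -357 (j = -384 + 27 = -357)
M(d) = -13/2 (M(d) = (½)*(-13) = -13/2)
z = -714/311 (z = -357/(149 - 1*(-13/2)) = -357/(149 + 13/2) = -357/311/2 = -357*2/311 = -714/311 ≈ -2.2958)
Z - z = 729 - 1*(-714/311) = 729 + 714/311 = 227433/311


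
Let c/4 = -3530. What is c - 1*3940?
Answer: -18060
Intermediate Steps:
c = -14120 (c = 4*(-3530) = -14120)
c - 1*3940 = -14120 - 1*3940 = -14120 - 3940 = -18060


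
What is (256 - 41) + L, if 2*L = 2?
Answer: 216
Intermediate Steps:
L = 1 (L = (½)*2 = 1)
(256 - 41) + L = (256 - 41) + 1 = 215 + 1 = 216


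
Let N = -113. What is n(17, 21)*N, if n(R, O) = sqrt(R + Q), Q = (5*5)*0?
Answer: -113*sqrt(17) ≈ -465.91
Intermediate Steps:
Q = 0 (Q = 25*0 = 0)
n(R, O) = sqrt(R) (n(R, O) = sqrt(R + 0) = sqrt(R))
n(17, 21)*N = sqrt(17)*(-113) = -113*sqrt(17)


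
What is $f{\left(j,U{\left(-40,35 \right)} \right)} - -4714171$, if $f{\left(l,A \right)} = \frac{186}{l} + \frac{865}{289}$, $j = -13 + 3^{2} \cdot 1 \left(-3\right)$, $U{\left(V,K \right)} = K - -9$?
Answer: $\frac{27247898803}{5780} \approx 4.7142 \cdot 10^{6}$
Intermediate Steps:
$U{\left(V,K \right)} = 9 + K$ ($U{\left(V,K \right)} = K + 9 = 9 + K$)
$j = -40$ ($j = -13 + 9 \left(-3\right) = -13 - 27 = -40$)
$f{\left(l,A \right)} = \frac{865}{289} + \frac{186}{l}$ ($f{\left(l,A \right)} = \frac{186}{l} + 865 \cdot \frac{1}{289} = \frac{186}{l} + \frac{865}{289} = \frac{865}{289} + \frac{186}{l}$)
$f{\left(j,U{\left(-40,35 \right)} \right)} - -4714171 = \left(\frac{865}{289} + \frac{186}{-40}\right) - -4714171 = \left(\frac{865}{289} + 186 \left(- \frac{1}{40}\right)\right) + 4714171 = \left(\frac{865}{289} - \frac{93}{20}\right) + 4714171 = - \frac{9577}{5780} + 4714171 = \frac{27247898803}{5780}$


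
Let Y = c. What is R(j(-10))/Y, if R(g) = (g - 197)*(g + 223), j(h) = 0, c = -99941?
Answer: 43931/99941 ≈ 0.43957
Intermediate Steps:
Y = -99941
R(g) = (-197 + g)*(223 + g)
R(j(-10))/Y = (-43931 + 0² + 26*0)/(-99941) = (-43931 + 0 + 0)*(-1/99941) = -43931*(-1/99941) = 43931/99941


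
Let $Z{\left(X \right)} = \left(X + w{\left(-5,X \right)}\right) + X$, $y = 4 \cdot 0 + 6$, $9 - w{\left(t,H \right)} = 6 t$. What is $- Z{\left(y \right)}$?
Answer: $-51$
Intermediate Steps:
$w{\left(t,H \right)} = 9 - 6 t$
$y = 6$ ($y = 0 + 6 = 6$)
$Z{\left(X \right)} = 39 + 2 X$ ($Z{\left(X \right)} = \left(X + \left(9 - -30\right)\right) + X = \left(X + \left(9 + 30\right)\right) + X = \left(X + 39\right) + X = \left(39 + X\right) + X = 39 + 2 X$)
$- Z{\left(y \right)} = - (39 + 2 \cdot 6) = - (39 + 12) = \left(-1\right) 51 = -51$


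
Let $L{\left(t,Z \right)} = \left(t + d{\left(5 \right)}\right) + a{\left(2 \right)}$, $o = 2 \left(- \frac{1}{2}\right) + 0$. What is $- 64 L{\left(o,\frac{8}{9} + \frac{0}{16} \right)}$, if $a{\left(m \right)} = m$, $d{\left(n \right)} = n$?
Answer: $-384$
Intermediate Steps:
$o = -1$ ($o = 2 \left(\left(-1\right) \frac{1}{2}\right) + 0 = 2 \left(- \frac{1}{2}\right) + 0 = -1 + 0 = -1$)
$L{\left(t,Z \right)} = 7 + t$ ($L{\left(t,Z \right)} = \left(t + 5\right) + 2 = \left(5 + t\right) + 2 = 7 + t$)
$- 64 L{\left(o,\frac{8}{9} + \frac{0}{16} \right)} = - 64 \left(7 - 1\right) = \left(-64\right) 6 = -384$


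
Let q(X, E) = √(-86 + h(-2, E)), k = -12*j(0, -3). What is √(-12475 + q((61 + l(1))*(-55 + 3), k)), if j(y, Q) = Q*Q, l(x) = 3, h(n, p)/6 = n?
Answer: √(-12475 + 7*I*√2) ≈ 0.0443 + 111.69*I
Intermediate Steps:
h(n, p) = 6*n
j(y, Q) = Q²
k = -108 (k = -12*(-3)² = -12*9 = -108)
q(X, E) = 7*I*√2 (q(X, E) = √(-86 + 6*(-2)) = √(-86 - 12) = √(-98) = 7*I*√2)
√(-12475 + q((61 + l(1))*(-55 + 3), k)) = √(-12475 + 7*I*√2)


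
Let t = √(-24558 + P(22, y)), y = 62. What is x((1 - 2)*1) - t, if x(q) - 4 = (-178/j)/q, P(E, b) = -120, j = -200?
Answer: 311/100 - 3*I*√2742 ≈ 3.11 - 157.09*I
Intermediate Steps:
t = 3*I*√2742 (t = √(-24558 - 120) = √(-24678) = 3*I*√2742 ≈ 157.09*I)
x(q) = 4 + 89/(100*q) (x(q) = 4 + (-178/(-200))/q = 4 + (-178*(-1/200))/q = 4 + 89/(100*q))
x((1 - 2)*1) - t = (4 + 89/(100*(((1 - 2)*1)))) - 3*I*√2742 = (4 + 89/(100*((-1*1)))) - 3*I*√2742 = (4 + (89/100)/(-1)) - 3*I*√2742 = (4 + (89/100)*(-1)) - 3*I*√2742 = (4 - 89/100) - 3*I*√2742 = 311/100 - 3*I*√2742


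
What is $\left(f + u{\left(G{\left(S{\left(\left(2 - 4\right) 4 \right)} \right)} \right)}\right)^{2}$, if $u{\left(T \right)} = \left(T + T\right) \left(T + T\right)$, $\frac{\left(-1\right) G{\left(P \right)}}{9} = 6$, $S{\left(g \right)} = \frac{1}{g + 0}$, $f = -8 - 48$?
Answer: $134745664$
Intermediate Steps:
$f = -56$
$S{\left(g \right)} = \frac{1}{g}$
$G{\left(P \right)} = -54$ ($G{\left(P \right)} = \left(-9\right) 6 = -54$)
$u{\left(T \right)} = 4 T^{2}$ ($u{\left(T \right)} = 2 T 2 T = 4 T^{2}$)
$\left(f + u{\left(G{\left(S{\left(\left(2 - 4\right) 4 \right)} \right)} \right)}\right)^{2} = \left(-56 + 4 \left(-54\right)^{2}\right)^{2} = \left(-56 + 4 \cdot 2916\right)^{2} = \left(-56 + 11664\right)^{2} = 11608^{2} = 134745664$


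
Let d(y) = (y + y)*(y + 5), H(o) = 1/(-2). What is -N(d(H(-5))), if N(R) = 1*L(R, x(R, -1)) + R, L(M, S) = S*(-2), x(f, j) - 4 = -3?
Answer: 13/2 ≈ 6.5000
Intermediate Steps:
x(f, j) = 1 (x(f, j) = 4 - 3 = 1)
L(M, S) = -2*S
H(o) = -1/2
d(y) = 2*y*(5 + y) (d(y) = (2*y)*(5 + y) = 2*y*(5 + y))
N(R) = -2 + R (N(R) = 1*(-2*1) + R = 1*(-2) + R = -2 + R)
-N(d(H(-5))) = -(-2 + 2*(-1/2)*(5 - 1/2)) = -(-2 + 2*(-1/2)*(9/2)) = -(-2 - 9/2) = -1*(-13/2) = 13/2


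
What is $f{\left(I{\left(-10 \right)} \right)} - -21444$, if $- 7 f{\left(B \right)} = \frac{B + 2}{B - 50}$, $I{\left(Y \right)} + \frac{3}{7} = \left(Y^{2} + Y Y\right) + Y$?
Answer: $\frac{146654175}{6839} \approx 21444.0$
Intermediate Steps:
$I{\left(Y \right)} = - \frac{3}{7} + Y + 2 Y^{2}$ ($I{\left(Y \right)} = - \frac{3}{7} + \left(\left(Y^{2} + Y Y\right) + Y\right) = - \frac{3}{7} + \left(\left(Y^{2} + Y^{2}\right) + Y\right) = - \frac{3}{7} + \left(2 Y^{2} + Y\right) = - \frac{3}{7} + \left(Y + 2 Y^{2}\right) = - \frac{3}{7} + Y + 2 Y^{2}$)
$f{\left(B \right)} = - \frac{2 + B}{7 \left(-50 + B\right)}$ ($f{\left(B \right)} = - \frac{\left(B + 2\right) \frac{1}{B - 50}}{7} = - \frac{\left(2 + B\right) \frac{1}{-50 + B}}{7} = - \frac{\frac{1}{-50 + B} \left(2 + B\right)}{7} = - \frac{2 + B}{7 \left(-50 + B\right)}$)
$f{\left(I{\left(-10 \right)} \right)} - -21444 = \frac{-2 - \left(- \frac{3}{7} - 10 + 2 \left(-10\right)^{2}\right)}{7 \left(-50 - \left(\frac{73}{7} - 200\right)\right)} - -21444 = \frac{-2 - \left(- \frac{3}{7} - 10 + 2 \cdot 100\right)}{7 \left(-50 - - \frac{1327}{7}\right)} + 21444 = \frac{-2 - \left(- \frac{3}{7} - 10 + 200\right)}{7 \left(-50 - - \frac{1327}{7}\right)} + 21444 = \frac{-2 - \frac{1327}{7}}{7 \left(-50 + \frac{1327}{7}\right)} + 21444 = \frac{-2 - \frac{1327}{7}}{7 \cdot \frac{977}{7}} + 21444 = \frac{1}{7} \cdot \frac{7}{977} \left(- \frac{1341}{7}\right) + 21444 = - \frac{1341}{6839} + 21444 = \frac{146654175}{6839}$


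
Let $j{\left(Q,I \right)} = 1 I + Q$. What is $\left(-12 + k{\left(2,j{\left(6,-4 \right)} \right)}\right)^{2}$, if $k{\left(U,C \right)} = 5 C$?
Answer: $4$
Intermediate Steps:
$j{\left(Q,I \right)} = I + Q$
$\left(-12 + k{\left(2,j{\left(6,-4 \right)} \right)}\right)^{2} = \left(-12 + 5 \left(-4 + 6\right)\right)^{2} = \left(-12 + 5 \cdot 2\right)^{2} = \left(-12 + 10\right)^{2} = \left(-2\right)^{2} = 4$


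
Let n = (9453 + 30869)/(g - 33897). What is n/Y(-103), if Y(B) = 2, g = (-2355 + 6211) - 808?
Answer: -20161/30849 ≈ -0.65354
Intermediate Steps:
g = 3048 (g = 3856 - 808 = 3048)
n = -40322/30849 (n = (9453 + 30869)/(3048 - 33897) = 40322/(-30849) = 40322*(-1/30849) = -40322/30849 ≈ -1.3071)
n/Y(-103) = -40322/30849/2 = -40322/30849*½ = -20161/30849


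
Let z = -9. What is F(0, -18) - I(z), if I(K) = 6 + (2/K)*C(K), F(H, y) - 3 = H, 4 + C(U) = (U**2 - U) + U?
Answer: 127/9 ≈ 14.111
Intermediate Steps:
C(U) = -4 + U**2 (C(U) = -4 + ((U**2 - U) + U) = -4 + U**2)
F(H, y) = 3 + H
I(K) = 6 + 2*(-4 + K**2)/K (I(K) = 6 + (2/K)*(-4 + K**2) = 6 + 2*(-4 + K**2)/K)
F(0, -18) - I(z) = (3 + 0) - (6 - 8/(-9) + 2*(-9)) = 3 - (6 - 8*(-1/9) - 18) = 3 - (6 + 8/9 - 18) = 3 - 1*(-100/9) = 3 + 100/9 = 127/9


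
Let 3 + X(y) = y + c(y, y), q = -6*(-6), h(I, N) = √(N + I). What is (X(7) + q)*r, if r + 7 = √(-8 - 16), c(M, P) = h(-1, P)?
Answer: -280 + 12*I + √6*(-7 + 80*I) ≈ -297.15 + 207.96*I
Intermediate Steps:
h(I, N) = √(I + N)
c(M, P) = √(-1 + P)
q = 36
X(y) = -3 + y + √(-1 + y) (X(y) = -3 + (y + √(-1 + y)) = -3 + y + √(-1 + y))
r = -7 + 2*I*√6 (r = -7 + √(-8 - 16) = -7 + √(-24) = -7 + 2*I*√6 ≈ -7.0 + 4.899*I)
(X(7) + q)*r = ((-3 + 7 + √(-1 + 7)) + 36)*(-7 + 2*I*√6) = ((-3 + 7 + √6) + 36)*(-7 + 2*I*√6) = ((4 + √6) + 36)*(-7 + 2*I*√6) = (40 + √6)*(-7 + 2*I*√6) = (-7 + 2*I*√6)*(40 + √6)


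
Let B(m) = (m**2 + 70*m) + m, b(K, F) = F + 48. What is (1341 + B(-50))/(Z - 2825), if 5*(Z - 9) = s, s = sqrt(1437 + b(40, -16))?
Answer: -20486400/198244931 - 1455*sqrt(1469)/198244931 ≈ -0.10362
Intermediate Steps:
b(K, F) = 48 + F
s = sqrt(1469) (s = sqrt(1437 + (48 - 16)) = sqrt(1437 + 32) = sqrt(1469) ≈ 38.328)
B(m) = m**2 + 71*m
Z = 9 + sqrt(1469)/5 ≈ 16.665
(1341 + B(-50))/(Z - 2825) = (1341 - 50*(71 - 50))/((9 + sqrt(1469)/5) - 2825) = (1341 - 50*21)/(-2816 + sqrt(1469)/5) = (1341 - 1050)/(-2816 + sqrt(1469)/5) = 291/(-2816 + sqrt(1469)/5)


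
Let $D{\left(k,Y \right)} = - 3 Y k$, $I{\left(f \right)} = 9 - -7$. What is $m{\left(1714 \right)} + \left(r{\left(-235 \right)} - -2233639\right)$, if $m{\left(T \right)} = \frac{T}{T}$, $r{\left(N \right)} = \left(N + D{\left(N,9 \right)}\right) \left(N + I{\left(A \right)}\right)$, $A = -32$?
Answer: $895550$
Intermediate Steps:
$I{\left(f \right)} = 16$ ($I{\left(f \right)} = 9 + 7 = 16$)
$D{\left(k,Y \right)} = - 3 Y k$
$r{\left(N \right)} = - 26 N \left(16 + N\right)$ ($r{\left(N \right)} = \left(N - 27 N\right) \left(N + 16\right) = \left(N - 27 N\right) \left(16 + N\right) = - 26 N \left(16 + N\right)$)
$m{\left(T \right)} = 1$
$m{\left(1714 \right)} + \left(r{\left(-235 \right)} - -2233639\right) = 1 + \left(26 \left(-235\right) \left(-16 - -235\right) - -2233639\right) = 1 + \left(26 \left(-235\right) \left(-16 + 235\right) + 2233639\right) = 1 + \left(26 \left(-235\right) 219 + 2233639\right) = 1 + \left(-1338090 + 2233639\right) = 1 + 895549 = 895550$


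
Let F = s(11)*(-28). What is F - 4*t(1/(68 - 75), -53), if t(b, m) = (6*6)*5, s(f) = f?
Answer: -1028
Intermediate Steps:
t(b, m) = 180 (t(b, m) = 36*5 = 180)
F = -308 (F = 11*(-28) = -308)
F - 4*t(1/(68 - 75), -53) = -308 - 4*180 = -308 - 1*720 = -308 - 720 = -1028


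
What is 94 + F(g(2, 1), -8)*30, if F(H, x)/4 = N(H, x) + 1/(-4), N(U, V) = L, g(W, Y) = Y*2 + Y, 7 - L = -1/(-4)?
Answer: 874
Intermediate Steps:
L = 27/4 (L = 7 - (-1)/(-4) = 7 - (-1)*(-1)/4 = 7 - 1*¼ = 7 - ¼ = 27/4 ≈ 6.7500)
g(W, Y) = 3*Y (g(W, Y) = 2*Y + Y = 3*Y)
N(U, V) = 27/4
F(H, x) = 26 (F(H, x) = 4*(27/4 + 1/(-4)) = 4*(27/4 - ¼) = 4*(13/2) = 26)
94 + F(g(2, 1), -8)*30 = 94 + 26*30 = 94 + 780 = 874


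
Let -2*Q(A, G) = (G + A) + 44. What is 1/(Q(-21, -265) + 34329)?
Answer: 1/34450 ≈ 2.9028e-5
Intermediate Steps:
Q(A, G) = -22 - A/2 - G/2 (Q(A, G) = -((G + A) + 44)/2 = -((A + G) + 44)/2 = -(44 + A + G)/2 = -22 - A/2 - G/2)
1/(Q(-21, -265) + 34329) = 1/((-22 - 1/2*(-21) - 1/2*(-265)) + 34329) = 1/((-22 + 21/2 + 265/2) + 34329) = 1/(121 + 34329) = 1/34450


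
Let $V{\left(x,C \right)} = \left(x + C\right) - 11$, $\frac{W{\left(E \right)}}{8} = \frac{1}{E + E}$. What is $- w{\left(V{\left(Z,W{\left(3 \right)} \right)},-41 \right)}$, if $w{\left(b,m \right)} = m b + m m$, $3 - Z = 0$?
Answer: $- \frac{5863}{3} \approx -1954.3$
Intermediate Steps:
$Z = 3$ ($Z = 3 - 0 = 3 + 0 = 3$)
$W{\left(E \right)} = \frac{4}{E}$ ($W{\left(E \right)} = \frac{8}{E + E} = \frac{8}{2 E} = 8 \frac{1}{2 E} = \frac{4}{E}$)
$V{\left(x,C \right)} = -11 + C + x$ ($V{\left(x,C \right)} = \left(C + x\right) - 11 = -11 + C + x$)
$w{\left(b,m \right)} = m^{2} + b m$ ($w{\left(b,m \right)} = b m + m^{2} = m^{2} + b m$)
$- w{\left(V{\left(Z,W{\left(3 \right)} \right)},-41 \right)} = - \left(-41\right) \left(\left(-11 + \frac{4}{3} + 3\right) - 41\right) = - \left(-41\right) \left(- \frac{20}{3} - 41\right) = - \frac{\left(-41\right) \left(-143\right)}{3} = \left(-1\right) \frac{5863}{3} = - \frac{5863}{3}$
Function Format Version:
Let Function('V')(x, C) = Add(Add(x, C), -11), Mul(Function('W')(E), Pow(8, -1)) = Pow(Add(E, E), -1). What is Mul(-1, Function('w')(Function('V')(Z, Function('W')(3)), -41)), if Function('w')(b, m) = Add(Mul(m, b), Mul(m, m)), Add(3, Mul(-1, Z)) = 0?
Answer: Rational(-5863, 3) ≈ -1954.3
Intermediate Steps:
Z = 3 (Z = Add(3, Mul(-1, 0)) = Add(3, 0) = 3)
Function('W')(E) = Mul(4, Pow(E, -1)) (Function('W')(E) = Mul(8, Pow(Add(E, E), -1)) = Mul(8, Pow(Mul(2, E), -1)) = Mul(8, Mul(Rational(1, 2), Pow(E, -1))) = Mul(4, Pow(E, -1)))
Function('V')(x, C) = Add(-11, C, x) (Function('V')(x, C) = Add(Add(C, x), -11) = Add(-11, C, x))
Function('w')(b, m) = Add(Pow(m, 2), Mul(b, m)) (Function('w')(b, m) = Add(Mul(b, m), Pow(m, 2)) = Add(Pow(m, 2), Mul(b, m)))
Mul(-1, Function('w')(Function('V')(Z, Function('W')(3)), -41)) = Mul(-1, Mul(-41, Add(Add(-11, Mul(4, Pow(3, -1)), 3), -41))) = Mul(-1, Mul(-41, Add(Add(-11, Mul(4, Rational(1, 3)), 3), -41))) = Mul(-1, Mul(-41, Add(Add(-11, Rational(4, 3), 3), -41))) = Mul(-1, Mul(-41, Add(Rational(-20, 3), -41))) = Mul(-1, Mul(-41, Rational(-143, 3))) = Mul(-1, Rational(5863, 3)) = Rational(-5863, 3)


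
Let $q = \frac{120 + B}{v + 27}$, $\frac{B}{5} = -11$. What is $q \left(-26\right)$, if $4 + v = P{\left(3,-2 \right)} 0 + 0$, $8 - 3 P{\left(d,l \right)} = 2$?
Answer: $- \frac{1690}{23} \approx -73.478$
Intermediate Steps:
$B = -55$ ($B = 5 \left(-11\right) = -55$)
$P{\left(d,l \right)} = 2$ ($P{\left(d,l \right)} = \frac{8}{3} - \frac{2}{3} = 2$)
$v = -4$ ($v = -4 + \left(2 \cdot 0 + 0\right) = -4 + \left(0 + 0\right) = -4 + 0 = -4$)
$q = \frac{65}{23}$ ($q = \frac{120 - 55}{-4 + 27} = \frac{65}{23} \approx 2.8261$)
$q \left(-26\right) = \frac{65}{23} \left(-26\right) = - \frac{1690}{23}$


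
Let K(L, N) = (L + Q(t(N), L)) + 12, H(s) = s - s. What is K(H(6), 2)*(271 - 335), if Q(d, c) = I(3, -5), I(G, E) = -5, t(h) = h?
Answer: -448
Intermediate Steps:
H(s) = 0
Q(d, c) = -5
K(L, N) = 7 + L (K(L, N) = (L - 5) + 12 = (-5 + L) + 12 = 7 + L)
K(H(6), 2)*(271 - 335) = (7 + 0)*(271 - 335) = 7*(-64) = -448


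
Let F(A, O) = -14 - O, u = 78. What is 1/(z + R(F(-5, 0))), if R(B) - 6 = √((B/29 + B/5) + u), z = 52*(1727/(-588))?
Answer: -459743235/67223043439 - 21609*√1570930/67223043439 ≈ -0.0072420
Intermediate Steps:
z = -22451/147 (z = 52*(1727*(-1/588)) = 52*(-1727/588) = -22451/147 ≈ -152.73)
R(B) = 6 + √(78 + 34*B/145) (R(B) = 6 + √((B/29 + B/5) + 78) = 6 + √(34*B/145 + 78) = 6 + √(78 + 34*B/145))
1/(z + R(F(-5, 0))) = 1/(-22451/147 + (6 + √(1639950 + 4930*(-14 - 1*0))/145)) = 1/(-22451/147 + (6 + √(1639950 + 4930*(-14 + 0))/145)) = 1/(-22451/147 + (6 + √(1639950 + 4930*(-14))/145)) = 1/(-22451/147 + (6 + √(1639950 - 69020)/145)) = 1/(-22451/147 + (6 + √1570930/145)) = 1/(-21569/147 + √1570930/145)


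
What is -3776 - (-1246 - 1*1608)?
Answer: -922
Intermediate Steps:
-3776 - (-1246 - 1*1608) = -3776 - (-1246 - 1608) = -3776 - 1*(-2854) = -3776 + 2854 = -922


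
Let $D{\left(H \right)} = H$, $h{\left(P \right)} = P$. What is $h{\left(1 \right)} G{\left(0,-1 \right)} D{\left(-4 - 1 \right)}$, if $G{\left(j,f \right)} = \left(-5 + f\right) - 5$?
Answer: $55$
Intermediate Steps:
$G{\left(j,f \right)} = -10 + f$
$h{\left(1 \right)} G{\left(0,-1 \right)} D{\left(-4 - 1 \right)} = 1 \left(-10 - 1\right) \left(-4 - 1\right) = 1 \left(-11\right) \left(-5\right) = \left(-11\right) \left(-5\right) = 55$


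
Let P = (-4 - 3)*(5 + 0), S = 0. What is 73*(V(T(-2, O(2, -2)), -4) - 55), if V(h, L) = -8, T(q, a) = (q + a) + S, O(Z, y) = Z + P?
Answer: -4599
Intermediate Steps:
P = -35 (P = -7*5 = -35)
O(Z, y) = -35 + Z (O(Z, y) = Z - 35 = -35 + Z)
T(q, a) = a + q (T(q, a) = (q + a) + 0 = (a + q) + 0 = a + q)
73*(V(T(-2, O(2, -2)), -4) - 55) = 73*(-8 - 55) = 73*(-63) = -4599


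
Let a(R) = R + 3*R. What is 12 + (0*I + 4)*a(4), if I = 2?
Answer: 76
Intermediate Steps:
a(R) = 4*R
12 + (0*I + 4)*a(4) = 12 + (0*2 + 4)*(4*4) = 12 + (0 + 4)*16 = 12 + 4*16 = 12 + 64 = 76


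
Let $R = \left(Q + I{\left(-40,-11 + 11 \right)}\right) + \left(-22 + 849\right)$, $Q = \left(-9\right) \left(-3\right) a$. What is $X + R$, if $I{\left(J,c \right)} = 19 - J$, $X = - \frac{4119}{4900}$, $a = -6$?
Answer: $\frac{3543481}{4900} \approx 723.16$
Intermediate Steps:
$X = - \frac{4119}{4900}$ ($X = \left(-4119\right) \frac{1}{4900} = - \frac{4119}{4900} \approx -0.84061$)
$Q = -162$ ($Q = \left(-9\right) \left(-3\right) \left(-6\right) = 27 \left(-6\right) = -162$)
$R = 724$ ($R = \left(-162 + \left(19 - -40\right)\right) + \left(-22 + 849\right) = \left(-162 + \left(19 + 40\right)\right) + 827 = \left(-162 + 59\right) + 827 = -103 + 827 = 724$)
$X + R = - \frac{4119}{4900} + 724 = \frac{3543481}{4900}$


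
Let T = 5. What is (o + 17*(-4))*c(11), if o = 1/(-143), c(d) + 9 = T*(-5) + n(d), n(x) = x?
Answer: 223675/143 ≈ 1564.2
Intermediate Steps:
c(d) = -34 + d (c(d) = -9 + (5*(-5) + d) = -9 + (-25 + d) = -34 + d)
o = -1/143 ≈ -0.0069930
(o + 17*(-4))*c(11) = (-1/143 + 17*(-4))*(-34 + 11) = (-1/143 - 68)*(-23) = -9725/143*(-23) = 223675/143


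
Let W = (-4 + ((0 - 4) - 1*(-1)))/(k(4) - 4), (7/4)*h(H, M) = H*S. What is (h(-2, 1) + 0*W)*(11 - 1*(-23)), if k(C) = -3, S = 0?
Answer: 0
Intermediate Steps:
h(H, M) = 0 (h(H, M) = 4*(H*0)/7 = (4/7)*0 = 0)
W = 1 (W = (-4 + ((0 - 4) - 1*(-1)))/(-3 - 4) = (-4 + (-4 + 1))/(-7) = (-4 - 3)*(-⅐) = -7*(-⅐) = 1)
(h(-2, 1) + 0*W)*(11 - 1*(-23)) = (0 + 0*1)*(11 - 1*(-23)) = (0 + 0)*(11 + 23) = 0*34 = 0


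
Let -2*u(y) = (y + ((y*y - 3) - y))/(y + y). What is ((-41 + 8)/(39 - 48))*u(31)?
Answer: -5269/186 ≈ -28.328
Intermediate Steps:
u(y) = -(-3 + y²)/(4*y) (u(y) = -(y + ((y*y - 3) - y))/(2*(y + y)) = -(y + ((y² - 3) - y))/(2*(2*y)) = -(y + ((-3 + y²) - y))*1/(2*y)/2 = -(y + (-3 + y² - y))*1/(2*y)/2 = -(-3 + y²)*1/(2*y)/2 = -(-3 + y²)/(4*y))
((-41 + 8)/(39 - 48))*u(31) = ((-41 + 8)/(39 - 48))*((¼)*(3 - 1*31²)/31) = (-33/(-9))*((¼)*(1/31)*(3 - 1*961)) = (-33*(-⅑))*((¼)*(1/31)*(3 - 961)) = 11*((¼)*(1/31)*(-958))/3 = (11/3)*(-479/62) = -5269/186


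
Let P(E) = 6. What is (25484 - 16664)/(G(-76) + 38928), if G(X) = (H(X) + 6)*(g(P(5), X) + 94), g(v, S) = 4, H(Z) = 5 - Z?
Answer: 1470/7909 ≈ 0.18586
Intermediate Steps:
G(X) = 1078 - 98*X (G(X) = ((5 - X) + 6)*(4 + 94) = (11 - X)*98 = 1078 - 98*X)
(25484 - 16664)/(G(-76) + 38928) = (25484 - 16664)/((1078 - 98*(-76)) + 38928) = 8820/((1078 + 7448) + 38928) = 8820/(8526 + 38928) = 8820/47454 = 8820*(1/47454) = 1470/7909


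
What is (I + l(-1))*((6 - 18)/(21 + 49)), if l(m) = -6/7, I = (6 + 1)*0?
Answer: 36/245 ≈ 0.14694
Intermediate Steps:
I = 0 (I = 7*0 = 0)
l(m) = -6/7 (l(m) = -6*⅐ = -6/7)
(I + l(-1))*((6 - 18)/(21 + 49)) = (0 - 6/7)*((6 - 18)/(21 + 49)) = -(-72)/(7*70) = -6/7*(-6/35) = 36/245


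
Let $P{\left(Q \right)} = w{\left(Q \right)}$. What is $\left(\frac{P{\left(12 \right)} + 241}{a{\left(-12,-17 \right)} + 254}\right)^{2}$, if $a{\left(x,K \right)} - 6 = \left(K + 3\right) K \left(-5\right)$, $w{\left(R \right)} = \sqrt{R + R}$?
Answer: $\frac{11621}{172980} + \frac{241 \sqrt{6}}{216225} \approx 0.069911$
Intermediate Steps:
$w{\left(R \right)} = \sqrt{2} \sqrt{R}$ ($w{\left(R \right)} = \sqrt{2 R} = \sqrt{2} \sqrt{R}$)
$P{\left(Q \right)} = \sqrt{2} \sqrt{Q}$
$a{\left(x,K \right)} = 6 - 5 K \left(3 + K\right)$ ($a{\left(x,K \right)} = 6 + \left(K + 3\right) K \left(-5\right) = 6 + \left(3 + K\right) \left(- 5 K\right) = 6 - 5 K \left(3 + K\right)$)
$\left(\frac{P{\left(12 \right)} + 241}{a{\left(-12,-17 \right)} + 254}\right)^{2} = \left(\frac{\sqrt{2} \sqrt{12} + 241}{\left(6 - -255 - 5 \left(-17\right)^{2}\right) + 254}\right)^{2} = \left(\frac{\sqrt{2} \cdot 2 \sqrt{3} + 241}{\left(6 + 255 - 1445\right) + 254}\right)^{2} = \left(\frac{2 \sqrt{6} + 241}{\left(6 + 255 - 1445\right) + 254}\right)^{2} = \left(\frac{241 + 2 \sqrt{6}}{-1184 + 254}\right)^{2} = \left(\frac{241 + 2 \sqrt{6}}{-930}\right)^{2} = \left(\left(241 + 2 \sqrt{6}\right) \left(- \frac{1}{930}\right)\right)^{2} = \left(- \frac{241}{930} - \frac{\sqrt{6}}{465}\right)^{2}$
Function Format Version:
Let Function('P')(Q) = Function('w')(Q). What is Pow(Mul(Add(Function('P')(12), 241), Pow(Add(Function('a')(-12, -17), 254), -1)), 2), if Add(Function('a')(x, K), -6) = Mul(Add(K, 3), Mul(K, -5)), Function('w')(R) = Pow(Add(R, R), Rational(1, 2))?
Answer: Add(Rational(11621, 172980), Mul(Rational(241, 216225), Pow(6, Rational(1, 2)))) ≈ 0.069911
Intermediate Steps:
Function('w')(R) = Mul(Pow(2, Rational(1, 2)), Pow(R, Rational(1, 2))) (Function('w')(R) = Pow(Mul(2, R), Rational(1, 2)) = Mul(Pow(2, Rational(1, 2)), Pow(R, Rational(1, 2))))
Function('P')(Q) = Mul(Pow(2, Rational(1, 2)), Pow(Q, Rational(1, 2)))
Function('a')(x, K) = Add(6, Mul(-5, K, Add(3, K))) (Function('a')(x, K) = Add(6, Mul(Add(K, 3), Mul(K, -5))) = Add(6, Mul(Add(3, K), Mul(-5, K))) = Add(6, Mul(-5, K, Add(3, K))))
Pow(Mul(Add(Function('P')(12), 241), Pow(Add(Function('a')(-12, -17), 254), -1)), 2) = Pow(Mul(Add(Mul(Pow(2, Rational(1, 2)), Pow(12, Rational(1, 2))), 241), Pow(Add(Add(6, Mul(-15, -17), Mul(-5, Pow(-17, 2))), 254), -1)), 2) = Pow(Mul(Add(Mul(Pow(2, Rational(1, 2)), Mul(2, Pow(3, Rational(1, 2)))), 241), Pow(Add(Add(6, 255, Mul(-5, 289)), 254), -1)), 2) = Pow(Mul(Add(Mul(2, Pow(6, Rational(1, 2))), 241), Pow(Add(Add(6, 255, -1445), 254), -1)), 2) = Pow(Mul(Add(241, Mul(2, Pow(6, Rational(1, 2)))), Pow(Add(-1184, 254), -1)), 2) = Pow(Mul(Add(241, Mul(2, Pow(6, Rational(1, 2)))), Pow(-930, -1)), 2) = Pow(Mul(Add(241, Mul(2, Pow(6, Rational(1, 2)))), Rational(-1, 930)), 2) = Pow(Add(Rational(-241, 930), Mul(Rational(-1, 465), Pow(6, Rational(1, 2)))), 2)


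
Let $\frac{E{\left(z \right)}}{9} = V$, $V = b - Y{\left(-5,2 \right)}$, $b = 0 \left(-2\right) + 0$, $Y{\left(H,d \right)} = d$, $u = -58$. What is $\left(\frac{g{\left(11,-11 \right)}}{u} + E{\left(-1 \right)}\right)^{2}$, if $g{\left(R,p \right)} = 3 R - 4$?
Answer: $\frac{1369}{4} \approx 342.25$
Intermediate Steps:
$b = 0$ ($b = 0 + 0 = 0$)
$g{\left(R,p \right)} = -4 + 3 R$
$V = -2$ ($V = 0 - 2 = -2$)
$E{\left(z \right)} = -18$ ($E{\left(z \right)} = 9 \left(-2\right) = -18$)
$\left(\frac{g{\left(11,-11 \right)}}{u} + E{\left(-1 \right)}\right)^{2} = \left(\frac{-4 + 3 \cdot 11}{-58} - 18\right)^{2} = \left(\left(-4 + 33\right) \left(- \frac{1}{58}\right) - 18\right)^{2} = \left(29 \left(- \frac{1}{58}\right) - 18\right)^{2} = \left(- \frac{1}{2} - 18\right)^{2} = \left(- \frac{37}{2}\right)^{2} = \frac{1369}{4}$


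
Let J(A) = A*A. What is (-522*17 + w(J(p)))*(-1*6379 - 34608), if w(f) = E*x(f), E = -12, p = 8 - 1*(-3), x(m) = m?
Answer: 423231762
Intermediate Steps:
p = 11 (p = 8 + 3 = 11)
J(A) = A²
w(f) = -12*f
(-522*17 + w(J(p)))*(-1*6379 - 34608) = (-522*17 - 12*11²)*(-1*6379 - 34608) = (-8874 - 12*121)*(-6379 - 34608) = (-8874 - 1452)*(-40987) = -10326*(-40987) = 423231762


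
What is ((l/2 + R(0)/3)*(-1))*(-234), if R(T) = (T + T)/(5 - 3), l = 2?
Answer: 234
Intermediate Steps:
R(T) = T (R(T) = (2*T)/2 = (2*T)*(½) = T)
((l/2 + R(0)/3)*(-1))*(-234) = ((2/2 + 0/3)*(-1))*(-234) = ((2*(½) + 0*(⅓))*(-1))*(-234) = ((1 + 0)*(-1))*(-234) = (1*(-1))*(-234) = -1*(-234) = 234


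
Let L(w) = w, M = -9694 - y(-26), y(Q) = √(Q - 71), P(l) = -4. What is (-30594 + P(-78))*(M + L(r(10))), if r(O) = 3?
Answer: 296525218 + 30598*I*√97 ≈ 2.9653e+8 + 3.0136e+5*I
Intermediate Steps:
y(Q) = √(-71 + Q)
M = -9694 - I*√97 (M = -9694 - √(-71 - 26) = -9694 - √(-97) = -9694 - I*√97 ≈ -9694.0 - 9.8489*I)
(-30594 + P(-78))*(M + L(r(10))) = (-30594 - 4)*((-9694 - I*√97) + 3) = -30598*(-9691 - I*√97) = 296525218 + 30598*I*√97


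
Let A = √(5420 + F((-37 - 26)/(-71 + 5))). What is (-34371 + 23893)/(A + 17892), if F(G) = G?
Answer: -4124392272/7042601347 + 10478*√2623742/7042601347 ≈ -0.58323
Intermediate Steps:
A = √2623742/22 (A = √(5420 + (-37 - 26)/(-71 + 5)) = √(5420 - 63/(-66)) = √(5420 - 63*(-1/66)) = √(5420 + 21/22) = √(119261/22) = √2623742/22 ≈ 73.627)
(-34371 + 23893)/(A + 17892) = (-34371 + 23893)/(√2623742/22 + 17892) = -10478/(17892 + √2623742/22)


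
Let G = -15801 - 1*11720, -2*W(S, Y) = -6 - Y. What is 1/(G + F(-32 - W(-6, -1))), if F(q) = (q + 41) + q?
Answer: -1/27549 ≈ -3.6299e-5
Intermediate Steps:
W(S, Y) = 3 + Y/2 (W(S, Y) = -(-6 - Y)/2 = 3 + Y/2)
F(q) = 41 + 2*q (F(q) = (41 + q) + q = 41 + 2*q)
G = -27521 (G = -15801 - 11720 = -27521)
1/(G + F(-32 - W(-6, -1))) = 1/(-27521 + (41 + 2*(-32 - (3 + (½)*(-1))))) = 1/(-27521 + (41 + 2*(-32 - (3 - ½)))) = 1/(-27521 + (41 + 2*(-32 - 1*5/2))) = 1/(-27521 + (41 + 2*(-32 - 5/2))) = 1/(-27521 + (41 + 2*(-69/2))) = 1/(-27521 + (41 - 69)) = 1/(-27521 - 28) = 1/(-27549) = -1/27549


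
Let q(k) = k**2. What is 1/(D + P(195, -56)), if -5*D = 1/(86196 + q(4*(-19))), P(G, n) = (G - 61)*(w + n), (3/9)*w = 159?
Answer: 459860/25942542039 ≈ 1.7726e-5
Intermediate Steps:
w = 477 (w = 3*159 = 477)
P(G, n) = (-61 + G)*(477 + n) (P(G, n) = (G - 61)*(477 + n) = (-61 + G)*(477 + n))
D = -1/459860 (D = -1/(5*(86196 + (4*(-19))**2)) = -1/(5*(86196 + (-76)**2)) = -1/(5*(86196 + 5776)) = -1/5/91972 = -1/5*1/91972 = -1/459860 ≈ -2.1746e-6)
1/(D + P(195, -56)) = 1/(-1/459860 + (-29097 - 61*(-56) + 477*195 + 195*(-56))) = 1/(-1/459860 + (-29097 + 3416 + 93015 - 10920)) = 1/(-1/459860 + 56414) = 1/(25942542039/459860) = 459860/25942542039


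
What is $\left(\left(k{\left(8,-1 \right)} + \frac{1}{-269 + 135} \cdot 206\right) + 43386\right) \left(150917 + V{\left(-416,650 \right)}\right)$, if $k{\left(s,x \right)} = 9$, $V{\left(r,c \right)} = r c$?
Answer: $- \frac{347380333846}{67} \approx -5.1848 \cdot 10^{9}$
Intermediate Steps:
$V{\left(r,c \right)} = c r$
$\left(\left(k{\left(8,-1 \right)} + \frac{1}{-269 + 135} \cdot 206\right) + 43386\right) \left(150917 + V{\left(-416,650 \right)}\right) = \left(\left(9 + \frac{1}{-269 + 135} \cdot 206\right) + 43386\right) \left(150917 + 650 \left(-416\right)\right) = \left(\left(9 + \frac{1}{-134} \cdot 206\right) + 43386\right) \left(150917 - 270400\right) = \left(\left(9 - \frac{103}{67}\right) + 43386\right) \left(-119483\right) = \left(\frac{500}{67} + 43386\right) \left(-119483\right) = \frac{2907362}{67} \left(-119483\right) = - \frac{347380333846}{67}$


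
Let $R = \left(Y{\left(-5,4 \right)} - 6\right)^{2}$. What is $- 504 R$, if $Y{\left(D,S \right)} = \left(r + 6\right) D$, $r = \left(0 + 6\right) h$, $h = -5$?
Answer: $-6549984$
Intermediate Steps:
$r = -30$ ($r = \left(0 + 6\right) \left(-5\right) = 6 \left(-5\right) = -30$)
$Y{\left(D,S \right)} = - 24 D$ ($Y{\left(D,S \right)} = \left(-30 + 6\right) D = - 24 D$)
$R = 12996$ ($R = \left(\left(-24\right) \left(-5\right) - 6\right)^{2} = \left(120 - 6\right)^{2} = 114^{2} = 12996$)
$- 504 R = \left(-504\right) 12996 = -6549984$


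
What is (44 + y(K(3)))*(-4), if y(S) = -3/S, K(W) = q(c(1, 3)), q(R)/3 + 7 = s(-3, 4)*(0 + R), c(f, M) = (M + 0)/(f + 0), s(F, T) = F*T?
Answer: -7572/43 ≈ -176.09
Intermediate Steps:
c(f, M) = M/f
q(R) = -21 - 36*R (q(R) = -21 + 3*((-3*4)*(0 + R)) = -21 + 3*(-12*R) = -21 - 36*R)
K(W) = -129 (K(W) = -21 - 108/1 = -21 - 108 = -129)
(44 + y(K(3)))*(-4) = (44 - 3/(-129))*(-4) = (44 - 3*(-1/129))*(-4) = (44 + 1/43)*(-4) = (1893/43)*(-4) = -7572/43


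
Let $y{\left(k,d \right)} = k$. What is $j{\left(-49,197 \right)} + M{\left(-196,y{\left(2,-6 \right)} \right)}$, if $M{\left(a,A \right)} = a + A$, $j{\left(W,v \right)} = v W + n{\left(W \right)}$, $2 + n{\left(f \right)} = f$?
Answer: $-9898$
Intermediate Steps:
$n{\left(f \right)} = -2 + f$
$j{\left(W,v \right)} = -2 + W + W v$ ($j{\left(W,v \right)} = v W + \left(-2 + W\right) = W v + \left(-2 + W\right) = -2 + W + W v$)
$M{\left(a,A \right)} = A + a$
$j{\left(-49,197 \right)} + M{\left(-196,y{\left(2,-6 \right)} \right)} = \left(-2 - 49 - 9653\right) + \left(2 - 196\right) = \left(-2 - 49 - 9653\right) - 194 = -9704 - 194 = -9898$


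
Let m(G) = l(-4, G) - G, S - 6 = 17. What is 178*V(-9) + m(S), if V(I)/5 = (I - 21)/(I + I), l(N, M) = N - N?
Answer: 4381/3 ≈ 1460.3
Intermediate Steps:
S = 23 (S = 6 + 17 = 23)
l(N, M) = 0
V(I) = 5*(-21 + I)/(2*I) (V(I) = 5*((I - 21)/(I + I)) = 5*((-21 + I)/((2*I))) = 5*((-21 + I)*(1/(2*I))) = 5*((-21 + I)/(2*I)) = 5*(-21 + I)/(2*I))
m(G) = -G (m(G) = 0 - G = -G)
178*V(-9) + m(S) = 178*((5/2)*(-21 - 9)/(-9)) - 1*23 = 178*((5/2)*(-1/9)*(-30)) - 23 = 178*(25/3) - 23 = 4450/3 - 23 = 4381/3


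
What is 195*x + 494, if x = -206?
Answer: -39676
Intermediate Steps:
195*x + 494 = 195*(-206) + 494 = -40170 + 494 = -39676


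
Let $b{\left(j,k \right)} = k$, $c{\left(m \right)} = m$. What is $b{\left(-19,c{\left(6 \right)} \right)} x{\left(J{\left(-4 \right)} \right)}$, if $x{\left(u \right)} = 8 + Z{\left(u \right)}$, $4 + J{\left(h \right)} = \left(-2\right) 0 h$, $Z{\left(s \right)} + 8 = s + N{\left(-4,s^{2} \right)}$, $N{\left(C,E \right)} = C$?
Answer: $-48$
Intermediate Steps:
$Z{\left(s \right)} = -12 + s$ ($Z{\left(s \right)} = -8 + \left(s - 4\right) = -8 + \left(-4 + s\right) = -12 + s$)
$J{\left(h \right)} = -4$ ($J{\left(h \right)} = -4 + \left(-2\right) 0 h = -4 + 0 h = -4 + 0 = -4$)
$x{\left(u \right)} = -4 + u$ ($x{\left(u \right)} = 8 + \left(-12 + u\right) = -4 + u$)
$b{\left(-19,c{\left(6 \right)} \right)} x{\left(J{\left(-4 \right)} \right)} = 6 \left(-4 - 4\right) = 6 \left(-8\right) = -48$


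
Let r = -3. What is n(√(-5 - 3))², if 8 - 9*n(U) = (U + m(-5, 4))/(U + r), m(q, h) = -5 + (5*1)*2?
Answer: (449*I + 812*√2)/(81*(I + 12*√2)) ≈ 0.85168 + 0.27645*I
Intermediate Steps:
m(q, h) = 5 (m(q, h) = -5 + 5*2 = -5 + 10 = 5)
n(U) = 8/9 - (5 + U)/(9*(-3 + U)) (n(U) = 8/9 - (U + 5)/(9*(U - 3)) = 8/9 - (5 + U)/(9*(-3 + U)))
n(√(-5 - 3))² = ((-29 + 7*√(-5 - 3))/(9*(-3 + √(-5 - 3))))² = ((-29 + 7*√(-8))/(9*(-3 + √(-8))))² = ((-29 + 7*(2*I*√2))/(9*(-3 + 2*I*√2)))² = ((-29 + 14*I*√2)/(9*(-3 + 2*I*√2)))² = (-29 + 14*I*√2)²/(81*(-3 + 2*I*√2)²)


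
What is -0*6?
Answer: 0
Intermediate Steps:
-0*6 = -4480*0 = 0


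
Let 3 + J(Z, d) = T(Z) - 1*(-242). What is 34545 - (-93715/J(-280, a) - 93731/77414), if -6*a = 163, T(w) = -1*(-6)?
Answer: 132494628291/3793286 ≈ 34929.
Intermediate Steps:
T(w) = 6
a = -163/6 (a = -1/6*163 = -163/6 ≈ -27.167)
J(Z, d) = 245 (J(Z, d) = -3 + (6 - 1*(-242)) = -3 + (6 + 242) = -3 + 248 = 245)
34545 - (-93715/J(-280, a) - 93731/77414) = 34545 - (-93715/245 - 93731/77414) = 34545 - (-93715*1/245 - 93731*1/77414) = 34545 - (-18743/49 - 93731/77414) = 34545 - 1*(-1455563421/3793286) = 34545 + 1455563421/3793286 = 132494628291/3793286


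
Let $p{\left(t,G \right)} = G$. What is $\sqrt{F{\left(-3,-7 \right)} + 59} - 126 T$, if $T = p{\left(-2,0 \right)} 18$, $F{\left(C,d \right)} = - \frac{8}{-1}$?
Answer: $\sqrt{67} \approx 8.1853$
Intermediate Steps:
$F{\left(C,d \right)} = 8$ ($F{\left(C,d \right)} = \left(-8\right) \left(-1\right) = 8$)
$T = 0$ ($T = 0 \cdot 18 = 0$)
$\sqrt{F{\left(-3,-7 \right)} + 59} - 126 T = \sqrt{8 + 59} - 0 = \sqrt{67} + 0 = \sqrt{67}$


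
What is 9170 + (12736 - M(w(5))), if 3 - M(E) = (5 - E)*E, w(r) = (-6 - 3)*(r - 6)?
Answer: 21867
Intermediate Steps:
w(r) = 54 - 9*r (w(r) = -9*(-6 + r) = 54 - 9*r)
M(E) = 3 - E*(5 - E) (M(E) = 3 - (5 - E)*E = 3 - E*(5 - E))
9170 + (12736 - M(w(5))) = 9170 + (12736 - (3 + (54 - 9*5)**2 - 5*(54 - 9*5))) = 9170 + (12736 - (3 + (54 - 45)**2 - 5*(54 - 45))) = 9170 + (12736 - (3 + 9**2 - 5*9)) = 9170 + (12736 - (3 + 81 - 45)) = 9170 + (12736 - 1*39) = 9170 + (12736 - 39) = 9170 + 12697 = 21867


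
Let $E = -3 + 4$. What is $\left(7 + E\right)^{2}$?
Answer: $64$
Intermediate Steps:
$E = 1$
$\left(7 + E\right)^{2} = \left(7 + 1\right)^{2} = 8^{2} = 64$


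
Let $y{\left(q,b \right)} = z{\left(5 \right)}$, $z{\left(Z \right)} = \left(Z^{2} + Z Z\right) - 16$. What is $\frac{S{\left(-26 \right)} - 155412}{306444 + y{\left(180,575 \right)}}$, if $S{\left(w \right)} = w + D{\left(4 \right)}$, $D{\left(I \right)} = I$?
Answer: $- \frac{77717}{153239} \approx -0.50716$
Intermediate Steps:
$z{\left(Z \right)} = -16 + 2 Z^{2}$ ($z{\left(Z \right)} = \left(Z^{2} + Z^{2}\right) - 16 = 2 Z^{2} - 16 = -16 + 2 Z^{2}$)
$y{\left(q,b \right)} = 34$ ($y{\left(q,b \right)} = -16 + 2 \cdot 5^{2} = -16 + 2 \cdot 25 = -16 + 50 = 34$)
$S{\left(w \right)} = 4 + w$ ($S{\left(w \right)} = w + 4 = 4 + w$)
$\frac{S{\left(-26 \right)} - 155412}{306444 + y{\left(180,575 \right)}} = \frac{\left(4 - 26\right) - 155412}{306444 + 34} = \frac{-22 - 155412}{306478} = \left(-155434\right) \frac{1}{306478} = - \frac{77717}{153239}$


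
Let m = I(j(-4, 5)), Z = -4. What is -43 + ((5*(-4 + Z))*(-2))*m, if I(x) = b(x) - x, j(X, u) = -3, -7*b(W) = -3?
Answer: 1619/7 ≈ 231.29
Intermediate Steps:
b(W) = 3/7 (b(W) = -⅐*(-3) = 3/7)
I(x) = 3/7 - x
m = 24/7 (m = 3/7 - 1*(-3) = 3/7 + 3 = 24/7 ≈ 3.4286)
-43 + ((5*(-4 + Z))*(-2))*m = -43 + ((5*(-4 - 4))*(-2))*(24/7) = -43 + ((5*(-8))*(-2))*(24/7) = -43 - 40*(-2)*(24/7) = -43 + 80*(24/7) = -43 + 1920/7 = 1619/7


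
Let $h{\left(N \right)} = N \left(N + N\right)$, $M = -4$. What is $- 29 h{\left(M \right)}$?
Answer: $-928$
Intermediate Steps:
$h{\left(N \right)} = 2 N^{2}$ ($h{\left(N \right)} = N 2 N = 2 N^{2}$)
$- 29 h{\left(M \right)} = - 29 \cdot 2 \left(-4\right)^{2} = - 29 \cdot 2 \cdot 16 = \left(-29\right) 32 = -928$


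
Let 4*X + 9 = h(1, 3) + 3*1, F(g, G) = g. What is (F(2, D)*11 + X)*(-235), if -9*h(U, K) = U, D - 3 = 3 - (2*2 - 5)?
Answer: -173195/36 ≈ -4811.0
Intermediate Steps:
D = 7 (D = 3 + (3 - (2*2 - 5)) = 3 + (3 - (4 - 5)) = 3 + (3 - 1*(-1)) = 3 + (3 + 1) = 3 + 4 = 7)
h(U, K) = -U/9
X = -55/36 (X = -9/4 + (-⅑*1 + 3*1)/4 = -9/4 + (-⅑ + 3)/4 = -9/4 + (¼)*(26/9) = -9/4 + 13/18 = -55/36 ≈ -1.5278)
(F(2, D)*11 + X)*(-235) = (2*11 - 55/36)*(-235) = (22 - 55/36)*(-235) = (737/36)*(-235) = -173195/36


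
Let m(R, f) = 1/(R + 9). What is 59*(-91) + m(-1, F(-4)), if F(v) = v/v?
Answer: -42951/8 ≈ -5368.9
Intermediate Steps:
F(v) = 1
m(R, f) = 1/(9 + R)
59*(-91) + m(-1, F(-4)) = 59*(-91) + 1/(9 - 1) = -5369 + 1/8 = -5369 + ⅛ = -42951/8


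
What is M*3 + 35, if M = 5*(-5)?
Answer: -40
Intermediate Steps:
M = -25
M*3 + 35 = -25*3 + 35 = -75 + 35 = -40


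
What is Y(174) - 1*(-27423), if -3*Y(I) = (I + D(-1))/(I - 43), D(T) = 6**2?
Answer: 3592343/131 ≈ 27422.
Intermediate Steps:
D(T) = 36
Y(I) = -(36 + I)/(3*(-43 + I)) (Y(I) = -(I + 36)/(3*(I - 43)) = -(36 + I)/(3*(-43 + I)))
Y(174) - 1*(-27423) = (-36 - 1*174)/(3*(-43 + 174)) - 1*(-27423) = (1/3)*(-36 - 174)/131 + 27423 = (1/3)*(1/131)*(-210) + 27423 = -70/131 + 27423 = 3592343/131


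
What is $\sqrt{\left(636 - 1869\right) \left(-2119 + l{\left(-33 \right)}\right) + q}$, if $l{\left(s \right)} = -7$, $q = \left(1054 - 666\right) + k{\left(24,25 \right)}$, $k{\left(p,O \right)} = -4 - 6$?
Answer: $6 \sqrt{72826} \approx 1619.2$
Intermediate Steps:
$k{\left(p,O \right)} = -10$
$q = 378$ ($q = \left(1054 - 666\right) - 10 = 388 - 10 = 378$)
$\sqrt{\left(636 - 1869\right) \left(-2119 + l{\left(-33 \right)}\right) + q} = \sqrt{\left(636 - 1869\right) \left(-2119 - 7\right) + 378} = \sqrt{\left(-1233\right) \left(-2126\right) + 378} = \sqrt{2621358 + 378} = \sqrt{2621736} = 6 \sqrt{72826}$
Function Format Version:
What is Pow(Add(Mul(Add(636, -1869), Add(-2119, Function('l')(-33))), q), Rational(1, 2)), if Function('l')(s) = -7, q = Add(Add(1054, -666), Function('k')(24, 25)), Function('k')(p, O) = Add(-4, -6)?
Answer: Mul(6, Pow(72826, Rational(1, 2))) ≈ 1619.2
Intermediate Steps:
Function('k')(p, O) = -10
q = 378 (q = Add(Add(1054, -666), -10) = Add(388, -10) = 378)
Pow(Add(Mul(Add(636, -1869), Add(-2119, Function('l')(-33))), q), Rational(1, 2)) = Pow(Add(Mul(Add(636, -1869), Add(-2119, -7)), 378), Rational(1, 2)) = Pow(Add(Mul(-1233, -2126), 378), Rational(1, 2)) = Pow(Add(2621358, 378), Rational(1, 2)) = Pow(2621736, Rational(1, 2)) = Mul(6, Pow(72826, Rational(1, 2)))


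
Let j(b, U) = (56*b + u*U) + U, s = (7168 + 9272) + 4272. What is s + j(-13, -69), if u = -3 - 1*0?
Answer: 20122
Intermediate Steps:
u = -3 (u = -3 + 0 = -3)
s = 20712 (s = 16440 + 4272 = 20712)
j(b, U) = -2*U + 56*b (j(b, U) = (56*b - 3*U) + U = (-3*U + 56*b) + U = -2*U + 56*b)
s + j(-13, -69) = 20712 + (-2*(-69) + 56*(-13)) = 20712 + (138 - 728) = 20712 - 590 = 20122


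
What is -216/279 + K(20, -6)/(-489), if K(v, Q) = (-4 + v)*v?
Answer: -21656/15159 ≈ -1.4286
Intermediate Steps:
K(v, Q) = v*(-4 + v)
-216/279 + K(20, -6)/(-489) = -216/279 + (20*(-4 + 20))/(-489) = -216*1/279 + (20*16)*(-1/489) = -24/31 + 320*(-1/489) = -24/31 - 320/489 = -21656/15159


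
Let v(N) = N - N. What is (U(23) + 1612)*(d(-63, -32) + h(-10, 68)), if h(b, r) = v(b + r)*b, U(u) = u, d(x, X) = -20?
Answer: -32700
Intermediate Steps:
v(N) = 0
h(b, r) = 0 (h(b, r) = 0*b = 0)
(U(23) + 1612)*(d(-63, -32) + h(-10, 68)) = (23 + 1612)*(-20 + 0) = 1635*(-20) = -32700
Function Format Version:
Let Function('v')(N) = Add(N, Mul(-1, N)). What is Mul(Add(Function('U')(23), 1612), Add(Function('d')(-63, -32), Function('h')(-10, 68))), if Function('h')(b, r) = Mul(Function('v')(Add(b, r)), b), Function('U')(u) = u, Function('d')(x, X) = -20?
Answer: -32700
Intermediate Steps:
Function('v')(N) = 0
Function('h')(b, r) = 0 (Function('h')(b, r) = Mul(0, b) = 0)
Mul(Add(Function('U')(23), 1612), Add(Function('d')(-63, -32), Function('h')(-10, 68))) = Mul(Add(23, 1612), Add(-20, 0)) = Mul(1635, -20) = -32700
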